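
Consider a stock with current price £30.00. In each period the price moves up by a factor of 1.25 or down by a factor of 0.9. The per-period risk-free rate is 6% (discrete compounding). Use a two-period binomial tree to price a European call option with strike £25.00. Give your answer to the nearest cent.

£7.93

Risk-neutral probability p = (1 + 0.06 − 0.9)/(1.25 − 0.9) = 0.1600/0.3500 = 0.4571
Terminal stock prices: S_uu = 46.88, S_ud = 33.75, S_dd = 24.3
Terminal payoffs (S − K): max(21.88, 0) = 21.88, max(8.75, 0) = 8.75, max(-0.7, 0) = 0
Node u (S = 37.5): V_u = 1/1.06·[0.4571·21.8750 + 0.5429·8.7500] = 13.9151
Node d (S = 27): V_d = 1/1.06·[0.4571·8.7500 + 0.5429·0.0000] = 3.7736
Node 0 (S = 30): V_0 = 1/1.06·[0.4571·13.9151 + 0.5429·3.7736] = 7.9337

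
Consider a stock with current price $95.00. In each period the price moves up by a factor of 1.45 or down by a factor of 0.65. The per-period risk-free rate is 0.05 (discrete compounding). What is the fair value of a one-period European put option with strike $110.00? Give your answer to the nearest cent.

$22.98

Risk-neutral probability p = (1 + 0.05 − 0.65)/(1.45 − 0.65) = 0.4000/0.8000 = 0.5000
Terminal stock prices: S_u = 137.8, S_d = 61.75
Terminal payoffs (K − S): max(-27.75, 0) = 0, max(48.25, 0) = 48.25
Node 0 (S = 95): V_0 = 1/1.05·[0.5000·0.0000 + 0.5000·48.2500] = 22.9762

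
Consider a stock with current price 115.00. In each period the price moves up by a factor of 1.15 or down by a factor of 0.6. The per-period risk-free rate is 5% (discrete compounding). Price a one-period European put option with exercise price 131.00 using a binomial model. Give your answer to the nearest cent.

Risk-neutral probability p = (1 + 0.05 − 0.6)/(1.15 − 0.6) = 0.4500/0.5500 = 0.8182
Terminal stock prices: S_u = 132.2, S_d = 69
Terminal payoffs (K − S): max(-1.25, 0) = 0, max(62, 0) = 62
Node 0 (S = 115): V_0 = 1/1.05·[0.8182·0.0000 + 0.1818·62.0000] = 10.7359

10.74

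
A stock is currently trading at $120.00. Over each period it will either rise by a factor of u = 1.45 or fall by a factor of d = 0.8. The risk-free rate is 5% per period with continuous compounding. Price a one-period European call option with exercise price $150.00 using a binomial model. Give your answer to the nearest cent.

Risk-neutral probability p = (e^0.05 − 0.8)/(1.45 − 0.8) = 0.2513/0.6500 = 0.3866
Terminal stock prices: S_u = 174, S_d = 96
Terminal payoffs (S − K): max(24, 0) = 24, max(-54, 0) = 0
Node 0 (S = 120): V_0 = e^(−0.05)·[0.3866·24.0000 + 0.6134·0.0000] = 8.8252

$8.83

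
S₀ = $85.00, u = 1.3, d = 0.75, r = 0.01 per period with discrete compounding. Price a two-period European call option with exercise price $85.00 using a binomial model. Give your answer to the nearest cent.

$12.85

Risk-neutral probability p = (1 + 0.01 − 0.75)/(1.3 − 0.75) = 0.2600/0.5500 = 0.4727
Terminal stock prices: S_uu = 143.7, S_ud = 82.88, S_dd = 47.81
Terminal payoffs (S − K): max(58.65, 0) = 58.65, max(-2.125, 0) = 0, max(-37.19, 0) = 0
Node u (S = 110.5): V_u = 1/1.01·[0.4727·58.6500 + 0.5273·0.0000] = 27.4509
Node d (S = 63.75): V_d = 1/1.01·[0.4727·0.0000 + 0.5273·0.0000] = 0.0000
Node 0 (S = 85): V_0 = 1/1.01·[0.4727·27.4509 + 0.5273·0.0000] = 12.8483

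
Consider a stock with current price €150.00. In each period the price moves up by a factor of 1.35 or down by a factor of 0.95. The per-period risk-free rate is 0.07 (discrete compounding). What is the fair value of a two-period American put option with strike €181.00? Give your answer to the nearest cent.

Risk-neutral probability p = (1 + 0.07 − 0.95)/(1.35 − 0.95) = 0.1200/0.4000 = 0.3000
Terminal stock prices: S_uu = 273.4, S_ud = 192.4, S_dd = 135.4
Terminal payoffs (K − S): max(-92.38, 0) = 0, max(-11.38, 0) = 0, max(45.62, 0) = 45.62
Node u (S = 202.5): continuation = 1/1.07·[0.3000·0.0000 + 0.7000·0.0000] = 0.0000; exercise value = 0.0000 ≤ continuation, so V_u = 0.0000
Node d (S = 142.5): continuation = 1/1.07·[0.3000·0.0000 + 0.7000·45.6250] = 29.8481; exercise value = 38.5000 > continuation, so V_d = 38.5000 (exercise)
Node 0 (S = 150): continuation = 1/1.07·[0.3000·0.0000 + 0.7000·38.5000] = 25.1869; exercise value = 31.0000 > continuation, so V_0 = 31.0000 (exercise)

€31.00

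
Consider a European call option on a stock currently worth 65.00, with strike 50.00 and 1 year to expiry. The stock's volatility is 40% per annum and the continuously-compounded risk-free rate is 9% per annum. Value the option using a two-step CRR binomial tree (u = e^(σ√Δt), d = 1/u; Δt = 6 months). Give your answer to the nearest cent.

CRR parameters: u = e^(σ√Δt) = e^(0.4·√0.5) = 1.3269, d = 1/u = 0.7536
Per-period rate: rΔt = 0.09·0.5 = 0.045, so R = e^0.045 = 1.0460
Risk-neutral probability p = (e^0.045 − 0.7536)/(1.3269 − 0.7536) = 0.2924/0.5733 = 0.5100
Terminal stock prices: S_uu = 114.4, S_ud = 65, S_dd = 36.92
Terminal payoffs (S − K): max(64.44, 0) = 64.44, max(15, 0) = 15, max(-13.08, 0) = 0
Node u (S = 86.25): V_u = e^(−0.045)·[0.5100·64.4425 + 0.4900·15.0000] = 38.4484
Node d (S = 48.99): V_d = e^(−0.045)·[0.5100·15.0000 + 0.4900·0.0000] = 7.3141
Node 0 (S = 65): V_0 = e^(−0.045)·[0.5100·38.4484 + 0.4900·7.3141] = 22.1735

22.17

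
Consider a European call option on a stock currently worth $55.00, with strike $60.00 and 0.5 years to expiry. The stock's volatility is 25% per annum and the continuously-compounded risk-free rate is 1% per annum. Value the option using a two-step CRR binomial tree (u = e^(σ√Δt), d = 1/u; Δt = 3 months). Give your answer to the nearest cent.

CRR parameters: u = e^(σ√Δt) = e^(0.25·√0.25) = 1.1331, d = 1/u = 0.8825
Per-period rate: rΔt = 0.01·0.25 = 0.0025, so R = e^0.0025 = 1.0025
Risk-neutral probability p = (e^0.0025 − 0.8825)/(1.1331 − 0.8825) = 0.1200/0.2507 = 0.4788
Terminal stock prices: S_uu = 70.62, S_ud = 55, S_dd = 42.83
Terminal payoffs (S − K): max(10.62, 0) = 10.62, max(-5, 0) = 0, max(-17.17, 0) = 0
Node u (S = 62.32): V_u = e^(−0.0025)·[0.4788·10.6214 + 0.5212·0.0000] = 5.0726
Node d (S = 48.54): V_d = e^(−0.0025)·[0.4788·0.0000 + 0.5212·0.0000] = 0.0000
Node 0 (S = 55): V_0 = e^(−0.0025)·[0.4788·5.0726 + 0.5212·0.0000] = 2.4226

$2.42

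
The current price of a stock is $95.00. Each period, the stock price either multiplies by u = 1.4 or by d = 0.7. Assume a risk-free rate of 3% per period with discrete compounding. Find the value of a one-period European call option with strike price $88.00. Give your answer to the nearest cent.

$20.60

Risk-neutral probability p = (1 + 0.03 − 0.7)/(1.4 − 0.7) = 0.3300/0.7000 = 0.4714
Terminal stock prices: S_u = 133, S_d = 66.5
Terminal payoffs (S − K): max(45, 0) = 45, max(-21.5, 0) = 0
Node 0 (S = 95): V_0 = 1/1.03·[0.4714·45.0000 + 0.5286·0.0000] = 20.5964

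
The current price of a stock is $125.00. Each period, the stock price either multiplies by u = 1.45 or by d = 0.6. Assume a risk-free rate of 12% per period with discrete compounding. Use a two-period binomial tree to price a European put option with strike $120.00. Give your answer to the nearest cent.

Risk-neutral probability p = (1 + 0.12 − 0.6)/(1.45 − 0.6) = 0.5200/0.8500 = 0.6118
Terminal stock prices: S_uu = 262.8, S_ud = 108.8, S_dd = 45
Terminal payoffs (K − S): max(-142.8, 0) = 0, max(11.25, 0) = 11.25, max(75, 0) = 75
Node u (S = 181.2): V_u = 1/1.12·[0.6118·0.0000 + 0.3882·11.2500] = 3.8997
Node d (S = 75): V_d = 1/1.12·[0.6118·11.2500 + 0.3882·75.0000] = 32.1429
Node 0 (S = 125): V_0 = 1/1.12·[0.6118·3.8997 + 0.3882·32.1429] = 13.2720

$13.27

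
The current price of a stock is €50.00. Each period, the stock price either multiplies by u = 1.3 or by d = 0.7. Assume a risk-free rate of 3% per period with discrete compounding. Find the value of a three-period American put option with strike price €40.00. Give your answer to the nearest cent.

€4.62

Risk-neutral probability p = (1 + 0.03 − 0.7)/(1.3 − 0.7) = 0.3300/0.6000 = 0.5500
Terminal stock prices: S_uuu = 109.9, S_uud = 59.15, S_udd = 31.85, S_ddd = 17.15
Terminal payoffs (K − S): max(-69.85, 0) = 0, max(-19.15, 0) = 0, max(8.15, 0) = 8.15, max(22.85, 0) = 22.85
Node uu (S = 84.5): continuation = 1/1.03·[0.5500·0.0000 + 0.4500·0.0000] = 0.0000; exercise value = 0.0000 ≤ continuation, so V_uu = 0.0000
Node ud (S = 45.5): continuation = 1/1.03·[0.5500·0.0000 + 0.4500·8.1500] = 3.5607; exercise value = 0.0000 ≤ continuation, so V_ud = 3.5607
Node dd (S = 24.5): continuation = 1/1.03·[0.5500·8.1500 + 0.4500·22.8500] = 14.3350; exercise value = 15.5000 > continuation, so V_dd = 15.5000 (exercise)
Node u (S = 65): continuation = 1/1.03·[0.5500·0.0000 + 0.4500·3.5607] = 1.5556; exercise value = 0.0000 ≤ continuation, so V_u = 1.5556
Node d (S = 35): continuation = 1/1.03·[0.5500·3.5607 + 0.4500·15.5000] = 8.6732; exercise value = 5.0000 ≤ continuation, so V_d = 8.6732
Node 0 (S = 50): continuation = 1/1.03·[0.5500·1.5556 + 0.4500·8.6732] = 4.6199; exercise value = 0.0000 ≤ continuation, so V_0 = 4.6199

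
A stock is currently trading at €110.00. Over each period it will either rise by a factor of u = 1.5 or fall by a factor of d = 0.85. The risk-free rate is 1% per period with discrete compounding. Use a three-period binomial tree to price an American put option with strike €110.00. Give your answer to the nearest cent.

€17.65

Risk-neutral probability p = (1 + 0.01 − 0.85)/(1.5 − 0.85) = 0.1600/0.6500 = 0.2462
Terminal stock prices: S_uuu = 371.2, S_uud = 210.4, S_udd = 119.2, S_ddd = 67.55
Terminal payoffs (K − S): max(-261.2, 0) = 0, max(-100.4, 0) = 0, max(-9.212, 0) = 0, max(42.45, 0) = 42.45
Node uu (S = 247.5): continuation = 1/1.01·[0.2462·0.0000 + 0.7538·0.0000] = 0.0000; exercise value = 0.0000 ≤ continuation, so V_uu = 0.0000
Node ud (S = 140.2): continuation = 1/1.01·[0.2462·0.0000 + 0.7538·0.0000] = 0.0000; exercise value = 0.0000 ≤ continuation, so V_ud = 0.0000
Node dd (S = 79.47): continuation = 1/1.01·[0.2462·0.0000 + 0.7538·42.4463] = 31.6811; exercise value = 30.5250 ≤ continuation, so V_dd = 31.6811
Node u (S = 165): continuation = 1/1.01·[0.2462·0.0000 + 0.7538·0.0000] = 0.0000; exercise value = 0.0000 ≤ continuation, so V_u = 0.0000
Node d (S = 93.5): continuation = 1/1.01·[0.2462·0.0000 + 0.7538·31.6811] = 23.6462; exercise value = 16.5000 ≤ continuation, so V_d = 23.6462
Node 0 (S = 110): continuation = 1/1.01·[0.2462·0.0000 + 0.7538·23.6462] = 17.6491; exercise value = 0.0000 ≤ continuation, so V_0 = 17.6491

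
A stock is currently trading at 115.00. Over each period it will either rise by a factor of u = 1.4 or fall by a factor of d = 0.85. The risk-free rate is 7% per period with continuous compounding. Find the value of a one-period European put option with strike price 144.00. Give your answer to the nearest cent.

Risk-neutral probability p = (e^0.07 − 0.85)/(1.4 − 0.85) = 0.2225/0.5500 = 0.4046
Terminal stock prices: S_u = 161, S_d = 97.75
Terminal payoffs (K − S): max(-17, 0) = 0, max(46.25, 0) = 46.25
Node 0 (S = 115): V_0 = e^(−0.07)·[0.4046·0.0000 + 0.5954·46.2500] = 25.6773

25.68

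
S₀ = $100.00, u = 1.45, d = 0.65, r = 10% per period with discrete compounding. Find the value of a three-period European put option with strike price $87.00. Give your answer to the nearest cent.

Risk-neutral probability p = (1 + 0.1 − 0.65)/(1.45 − 0.65) = 0.4500/0.8000 = 0.5625
Terminal stock prices: S_uuu = 304.9, S_uud = 136.7, S_udd = 61.26, S_ddd = 27.46
Terminal payoffs (K − S): max(-217.9, 0) = 0, max(-49.66, 0) = 0, max(25.74, 0) = 25.74, max(59.54, 0) = 59.54
Node uu (S = 210.2): V_uu = 1/1.1·[0.5625·0.0000 + 0.4375·0.0000] = 0.0000
Node ud (S = 94.25): V_ud = 1/1.1·[0.5625·0.0000 + 0.4375·25.7375] = 10.2365
Node dd (S = 42.25): V_dd = 1/1.1·[0.5625·25.7375 + 0.4375·59.5375] = 36.8409
Node u (S = 145): V_u = 1/1.1·[0.5625·0.0000 + 0.4375·10.2365] = 4.0713
Node d (S = 65): V_d = 1/1.1·[0.5625·10.2365 + 0.4375·36.8409] = 19.8872
Node 0 (S = 100): V_0 = 1/1.1·[0.5625·4.0713 + 0.4375·19.8872] = 9.9916

$9.99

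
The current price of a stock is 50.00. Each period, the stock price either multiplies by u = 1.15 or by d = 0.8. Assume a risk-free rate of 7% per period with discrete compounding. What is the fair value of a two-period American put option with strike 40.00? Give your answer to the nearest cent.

0.37

Risk-neutral probability p = (1 + 0.07 − 0.8)/(1.15 − 0.8) = 0.2700/0.3500 = 0.7714
Terminal stock prices: S_uu = 66.12, S_ud = 46, S_dd = 32
Terminal payoffs (K − S): max(-26.12, 0) = 0, max(-6, 0) = 0, max(8, 0) = 8
Node u (S = 57.5): continuation = 1/1.07·[0.7714·0.0000 + 0.2286·0.0000] = 0.0000; exercise value = 0.0000 ≤ continuation, so V_u = 0.0000
Node d (S = 40): continuation = 1/1.07·[0.7714·0.0000 + 0.2286·8.0000] = 1.7089; exercise value = 0.0000 ≤ continuation, so V_d = 1.7089
Node 0 (S = 50): continuation = 1/1.07·[0.7714·0.0000 + 0.2286·1.7089] = 0.3651; exercise value = 0.0000 ≤ continuation, so V_0 = 0.3651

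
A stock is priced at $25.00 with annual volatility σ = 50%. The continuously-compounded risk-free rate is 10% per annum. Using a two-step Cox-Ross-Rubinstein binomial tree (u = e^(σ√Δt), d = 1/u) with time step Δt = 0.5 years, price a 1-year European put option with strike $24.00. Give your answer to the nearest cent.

$2.82

CRR parameters: u = e^(σ√Δt) = e^(0.5·√0.5) = 1.4241, d = 1/u = 0.7022
Per-period rate: rΔt = 0.1·0.5 = 0.05, so R = e^0.05 = 1.0513
Risk-neutral probability p = (e^0.05 − 0.7022)/(1.4241 − 0.7022) = 0.3491/0.7219 = 0.4835
Terminal stock prices: S_uu = 50.7, S_ud = 25, S_dd = 12.33
Terminal payoffs (K − S): max(-26.7, 0) = 0, max(-1, 0) = 0, max(11.67, 0) = 11.67
Node u (S = 35.6): V_u = e^(−0.05)·[0.4835·0.0000 + 0.5165·0.0000] = 0.0000
Node d (S = 17.55): V_d = e^(−0.05)·[0.4835·0.0000 + 0.5165·11.6733] = 5.7348
Node 0 (S = 25): V_0 = e^(−0.05)·[0.4835·0.0000 + 0.5165·5.7348] = 2.8173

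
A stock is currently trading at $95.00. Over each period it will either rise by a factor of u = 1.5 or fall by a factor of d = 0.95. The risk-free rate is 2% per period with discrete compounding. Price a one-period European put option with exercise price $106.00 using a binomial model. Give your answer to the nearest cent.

Risk-neutral probability p = (1 + 0.02 − 0.95)/(1.5 − 0.95) = 0.0700/0.5500 = 0.1273
Terminal stock prices: S_u = 142.5, S_d = 90.25
Terminal payoffs (K − S): max(-36.5, 0) = 0, max(15.75, 0) = 15.75
Node 0 (S = 95): V_0 = 1/1.02·[0.1273·0.0000 + 0.8727·15.7500] = 13.4759

$13.48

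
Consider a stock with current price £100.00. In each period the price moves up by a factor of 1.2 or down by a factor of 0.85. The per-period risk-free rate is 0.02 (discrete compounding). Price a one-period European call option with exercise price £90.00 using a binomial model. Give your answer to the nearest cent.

Risk-neutral probability p = (1 + 0.02 − 0.85)/(1.2 − 0.85) = 0.1700/0.3500 = 0.4857
Terminal stock prices: S_u = 120, S_d = 85
Terminal payoffs (S − K): max(30, 0) = 30, max(-5, 0) = 0
Node 0 (S = 100): V_0 = 1/1.02·[0.4857·30.0000 + 0.5143·0.0000] = 14.2857

£14.29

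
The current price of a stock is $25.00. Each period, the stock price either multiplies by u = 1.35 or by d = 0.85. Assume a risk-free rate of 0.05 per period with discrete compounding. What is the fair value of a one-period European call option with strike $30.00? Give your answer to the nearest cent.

$1.43

Risk-neutral probability p = (1 + 0.05 − 0.85)/(1.35 − 0.85) = 0.2000/0.5000 = 0.4000
Terminal stock prices: S_u = 33.75, S_d = 21.25
Terminal payoffs (S − K): max(3.75, 0) = 3.75, max(-8.75, 0) = 0
Node 0 (S = 25): V_0 = 1/1.05·[0.4000·3.7500 + 0.6000·0.0000] = 1.4286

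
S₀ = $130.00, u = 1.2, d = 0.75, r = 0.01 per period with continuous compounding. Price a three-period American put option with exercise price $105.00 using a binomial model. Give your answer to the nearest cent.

Risk-neutral probability p = (e^0.01 − 0.75)/(1.2 − 0.75) = 0.2601/0.4500 = 0.5779
Terminal stock prices: S_uuu = 224.6, S_uud = 140.4, S_udd = 87.75, S_ddd = 54.84
Terminal payoffs (K − S): max(-119.6, 0) = 0, max(-35.4, 0) = 0, max(17.25, 0) = 17.25, max(50.16, 0) = 50.16
Node uu (S = 187.2): continuation = e^(−0.01)·[0.5779·0.0000 + 0.4221·0.0000] = 0.0000; exercise value = 0.0000 ≤ continuation, so V_uu = 0.0000
Node ud (S = 117): continuation = e^(−0.01)·[0.5779·0.0000 + 0.4221·17.2500] = 7.2090; exercise value = 0.0000 ≤ continuation, so V_ud = 7.2090
Node dd (S = 73.12): continuation = e^(−0.01)·[0.5779·17.2500 + 0.4221·50.1562] = 30.8302; exercise value = 31.8750 > continuation, so V_dd = 31.8750 (exercise)
Node u (S = 156): continuation = e^(−0.01)·[0.5779·0.0000 + 0.4221·7.2090] = 3.0127; exercise value = 0.0000 ≤ continuation, so V_u = 3.0127
Node d (S = 97.5): continuation = e^(−0.01)·[0.5779·7.2090 + 0.4221·31.8750] = 17.4454; exercise value = 7.5000 ≤ continuation, so V_d = 17.4454
Node 0 (S = 130): continuation = e^(−0.01)·[0.5779·3.0127 + 0.4221·17.4454] = 9.0143; exercise value = 0.0000 ≤ continuation, so V_0 = 9.0143

$9.01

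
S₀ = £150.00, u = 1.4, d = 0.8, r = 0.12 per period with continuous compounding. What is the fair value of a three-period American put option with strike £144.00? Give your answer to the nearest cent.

Risk-neutral probability p = (e^0.12 − 0.8)/(1.4 − 0.8) = 0.3275/0.6000 = 0.5458
Terminal stock prices: S_uuu = 411.6, S_uud = 235.2, S_udd = 134.4, S_ddd = 76.8
Terminal payoffs (K − S): max(-267.6, 0) = 0, max(-91.2, 0) = 0, max(9.6, 0) = 9.6, max(67.2, 0) = 67.2
Node uu (S = 294): continuation = e^(−0.12)·[0.5458·0.0000 + 0.4542·0.0000] = 0.0000; exercise value = 0.0000 ≤ continuation, so V_uu = 0.0000
Node ud (S = 168): continuation = e^(−0.12)·[0.5458·0.0000 + 0.4542·9.6000] = 3.8670; exercise value = 0.0000 ≤ continuation, so V_ud = 3.8670
Node dd (S = 96): continuation = e^(−0.12)·[0.5458·9.6000 + 0.4542·67.2000] = 31.7165; exercise value = 48.0000 > continuation, so V_dd = 48.0000 (exercise)
Node u (S = 210): continuation = e^(−0.12)·[0.5458·0.0000 + 0.4542·3.8670] = 1.5577; exercise value = 0.0000 ≤ continuation, so V_u = 1.5577
Node d (S = 120): continuation = e^(−0.12)·[0.5458·3.8670 + 0.4542·48.0000] = 21.2071; exercise value = 24.0000 > continuation, so V_d = 24.0000 (exercise)
Node 0 (S = 150): continuation = e^(−0.12)·[0.5458·1.5577 + 0.4542·24.0000] = 10.4216; exercise value = 0.0000 ≤ continuation, so V_0 = 10.4216

£10.42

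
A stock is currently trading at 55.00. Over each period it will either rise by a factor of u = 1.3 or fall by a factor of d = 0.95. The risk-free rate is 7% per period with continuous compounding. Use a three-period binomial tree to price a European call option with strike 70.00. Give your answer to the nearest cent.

Risk-neutral probability p = (e^0.07 − 0.95)/(1.3 − 0.95) = 0.1225/0.3500 = 0.3500
Terminal stock prices: S_uuu = 120.8, S_uud = 88.3, S_udd = 64.53, S_ddd = 47.16
Terminal payoffs (S − K): max(50.84, 0) = 50.84, max(18.3, 0) = 18.3, max(-5.471, 0) = 0, max(-22.84, 0) = 0
Node uu (S = 92.95): V_uu = e^(−0.07)·[0.3500·50.8350 + 0.6500·18.3025] = 27.6824
Node ud (S = 67.92): V_ud = e^(−0.07)·[0.3500·18.3025 + 0.6500·0.0000] = 5.9732
Node dd (S = 49.64): V_dd = e^(−0.07)·[0.3500·0.0000 + 0.6500·0.0000] = 0.0000
Node u (S = 71.5): V_u = e^(−0.07)·[0.3500·27.6824 + 0.6500·5.9732] = 12.6544
Node d (S = 52.25): V_d = e^(−0.07)·[0.3500·5.9732 + 0.6500·0.0000] = 1.9494
Node 0 (S = 55): V_0 = e^(−0.07)·[0.3500·12.6544 + 0.6500·1.9494] = 5.3113

5.31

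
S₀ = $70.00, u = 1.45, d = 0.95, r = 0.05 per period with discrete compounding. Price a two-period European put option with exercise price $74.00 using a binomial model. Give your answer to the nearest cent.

$6.28

Risk-neutral probability p = (1 + 0.05 − 0.95)/(1.45 − 0.95) = 0.1000/0.5000 = 0.2000
Terminal stock prices: S_uu = 147.2, S_ud = 96.42, S_dd = 63.17
Terminal payoffs (K − S): max(-73.18, 0) = 0, max(-22.42, 0) = 0, max(10.83, 0) = 10.83
Node u (S = 101.5): V_u = 1/1.05·[0.2000·0.0000 + 0.8000·0.0000] = 0.0000
Node d (S = 66.5): V_d = 1/1.05·[0.2000·0.0000 + 0.8000·10.8250] = 8.2476
Node 0 (S = 70): V_0 = 1/1.05·[0.2000·0.0000 + 0.8000·8.2476] = 6.2839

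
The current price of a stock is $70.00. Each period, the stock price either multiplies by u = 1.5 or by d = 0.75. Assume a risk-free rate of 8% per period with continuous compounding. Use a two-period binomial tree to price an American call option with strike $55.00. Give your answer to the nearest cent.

Risk-neutral probability p = (e^0.08 − 0.75)/(1.5 − 0.75) = 0.3333/0.7500 = 0.4444
Terminal stock prices: S_uu = 157.5, S_ud = 78.75, S_dd = 39.38
Terminal payoffs (S − K): max(102.5, 0) = 102.5, max(23.75, 0) = 23.75, max(-15.62, 0) = 0
Node u (S = 105): continuation = e^(−0.08)·[0.4444·102.5000 + 0.5556·23.7500] = 54.2286; exercise value = 50.0000 ≤ continuation, so V_u = 54.2286
Node d (S = 52.5): continuation = e^(−0.08)·[0.4444·23.7500 + 0.5556·0.0000] = 9.7427; exercise value = 0.0000 ≤ continuation, so V_d = 9.7427
Node 0 (S = 70): continuation = e^(−0.08)·[0.4444·54.2286 + 0.5556·9.7427] = 27.2425; exercise value = 15.0000 ≤ continuation, so V_0 = 27.2425

$27.24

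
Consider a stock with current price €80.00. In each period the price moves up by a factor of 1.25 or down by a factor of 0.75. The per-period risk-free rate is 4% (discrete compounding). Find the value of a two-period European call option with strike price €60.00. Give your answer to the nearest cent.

€26.97

Risk-neutral probability p = (1 + 0.04 − 0.75)/(1.25 − 0.75) = 0.2900/0.5000 = 0.5800
Terminal stock prices: S_uu = 125, S_ud = 75, S_dd = 45
Terminal payoffs (S − K): max(65, 0) = 65, max(15, 0) = 15, max(-15, 0) = 0
Node u (S = 100): V_u = 1/1.04·[0.5800·65.0000 + 0.4200·15.0000] = 42.3077
Node d (S = 60): V_d = 1/1.04·[0.5800·15.0000 + 0.4200·0.0000] = 8.3654
Node 0 (S = 80): V_0 = 1/1.04·[0.5800·42.3077 + 0.4200·8.3654] = 26.9730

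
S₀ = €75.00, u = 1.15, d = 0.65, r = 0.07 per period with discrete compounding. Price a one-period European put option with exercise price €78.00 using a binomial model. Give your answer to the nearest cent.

€4.37

Risk-neutral probability p = (1 + 0.07 − 0.65)/(1.15 − 0.65) = 0.4200/0.5000 = 0.8400
Terminal stock prices: S_u = 86.25, S_d = 48.75
Terminal payoffs (K − S): max(-8.25, 0) = 0, max(29.25, 0) = 29.25
Node 0 (S = 75): V_0 = 1/1.07·[0.8400·0.0000 + 0.1600·29.2500] = 4.3738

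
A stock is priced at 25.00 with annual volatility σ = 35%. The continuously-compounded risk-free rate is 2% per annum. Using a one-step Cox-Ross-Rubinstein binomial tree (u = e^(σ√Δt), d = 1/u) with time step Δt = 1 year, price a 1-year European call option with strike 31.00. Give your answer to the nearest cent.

1.94

CRR parameters: u = e^(σ√Δt) = e^(0.35·√1) = 1.4191, d = 1/u = 0.7047
Per-period rate: rΔt = 0.02·1 = 0.02, so R = e^0.02 = 1.0202
Risk-neutral probability p = (e^0.02 − 0.7047)/(1.4191 − 0.7047) = 0.3155/0.7144 = 0.4417
Terminal stock prices: S_u = 35.48, S_d = 17.62
Terminal payoffs (S − K): max(4.477, 0) = 4.477, max(-13.38, 0) = 0
Node 0 (S = 25): V_0 = e^(−0.02)·[0.4417·4.4767 + 0.5583·0.0000] = 1.9380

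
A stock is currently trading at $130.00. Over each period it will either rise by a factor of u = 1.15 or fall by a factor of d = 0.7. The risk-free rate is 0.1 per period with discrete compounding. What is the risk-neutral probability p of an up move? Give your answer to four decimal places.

p = 0.8889

Risk-neutral probability p = (1 + 0.1 − 0.7)/(1.15 − 0.7) = 0.4000/0.4500 = 0.8889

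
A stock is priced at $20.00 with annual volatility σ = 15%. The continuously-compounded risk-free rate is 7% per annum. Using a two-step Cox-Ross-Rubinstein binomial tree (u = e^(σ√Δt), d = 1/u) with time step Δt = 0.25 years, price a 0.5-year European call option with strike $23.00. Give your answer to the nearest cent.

$0.08

CRR parameters: u = e^(σ√Δt) = e^(0.15·√0.25) = 1.0779, d = 1/u = 0.9277
Per-period rate: rΔt = 0.07·0.25 = 0.0175, so R = e^0.0175 = 1.0177
Risk-neutral probability p = (e^0.0175 − 0.9277)/(1.0779 − 0.9277) = 0.0899/0.1501 = 0.5988
Terminal stock prices: S_uu = 23.24, S_ud = 20, S_dd = 17.21
Terminal payoffs (S − K): max(0.2367, 0) = 0.2367, max(-3, 0) = 0, max(-5.786, 0) = 0
Node u (S = 21.56): V_u = e^(−0.0175)·[0.5988·0.2367 + 0.4012·0.0000] = 0.1393
Node d (S = 18.55): V_d = e^(−0.0175)·[0.5988·0.0000 + 0.4012·0.0000] = 0.0000
Node 0 (S = 20): V_0 = e^(−0.0175)·[0.5988·0.1393 + 0.4012·0.0000] = 0.0820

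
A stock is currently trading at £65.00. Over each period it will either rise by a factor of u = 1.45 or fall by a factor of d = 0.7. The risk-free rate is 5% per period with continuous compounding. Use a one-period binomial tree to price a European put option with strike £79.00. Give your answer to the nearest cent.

Risk-neutral probability p = (e^0.05 − 0.7)/(1.45 − 0.7) = 0.3513/0.7500 = 0.4684
Terminal stock prices: S_u = 94.25, S_d = 45.5
Terminal payoffs (K − S): max(-15.25, 0) = 0, max(33.5, 0) = 33.5
Node 0 (S = 65): V_0 = e^(−0.05)·[0.4684·0.0000 + 0.5316·33.5000] = 16.9413

£16.94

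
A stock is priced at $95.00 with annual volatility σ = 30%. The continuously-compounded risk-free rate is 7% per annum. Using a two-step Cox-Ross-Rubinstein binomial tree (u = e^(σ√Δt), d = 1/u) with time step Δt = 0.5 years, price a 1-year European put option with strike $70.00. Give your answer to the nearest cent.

CRR parameters: u = e^(σ√Δt) = e^(0.3·√0.5) = 1.2363, d = 1/u = 0.8089
Per-period rate: rΔt = 0.07·0.5 = 0.035, so R = e^0.035 = 1.0356
Risk-neutral probability p = (e^0.035 − 0.8089)/(1.2363 − 0.8089) = 0.2268/0.4275 = 0.5305
Terminal stock prices: S_uu = 145.2, S_ud = 95, S_dd = 62.15
Terminal payoffs (K − S): max(-75.2, 0) = 0, max(-25, 0) = 0, max(7.846, 0) = 7.846
Node u (S = 117.4): V_u = e^(−0.035)·[0.5305·0.0000 + 0.4695·0.0000] = 0.0000
Node d (S = 76.84): V_d = e^(−0.035)·[0.5305·0.0000 + 0.4695·7.8461] = 3.5571
Node 0 (S = 95): V_0 = e^(−0.035)·[0.5305·0.0000 + 0.4695·3.5571] = 1.6126

$1.61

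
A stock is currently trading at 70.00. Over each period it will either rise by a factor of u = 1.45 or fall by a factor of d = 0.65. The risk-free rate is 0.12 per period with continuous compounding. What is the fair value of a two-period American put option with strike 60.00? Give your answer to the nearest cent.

5.18

Risk-neutral probability p = (e^0.12 − 0.65)/(1.45 − 0.65) = 0.4775/0.8000 = 0.5969
Terminal stock prices: S_uu = 147.2, S_ud = 65.98, S_dd = 29.58
Terminal payoffs (K − S): max(-87.18, 0) = 0, max(-5.975, 0) = 0, max(30.42, 0) = 30.42
Node u (S = 101.5): continuation = e^(−0.12)·[0.5969·0.0000 + 0.4031·0.0000] = 0.0000; exercise value = 0.0000 ≤ continuation, so V_u = 0.0000
Node d (S = 45.5): continuation = e^(−0.12)·[0.5969·0.0000 + 0.4031·30.4250] = 10.8783; exercise value = 14.5000 > continuation, so V_d = 14.5000 (exercise)
Node 0 (S = 70): continuation = e^(−0.12)·[0.5969·0.0000 + 0.4031·14.5000] = 5.1844; exercise value = 0.0000 ≤ continuation, so V_0 = 5.1844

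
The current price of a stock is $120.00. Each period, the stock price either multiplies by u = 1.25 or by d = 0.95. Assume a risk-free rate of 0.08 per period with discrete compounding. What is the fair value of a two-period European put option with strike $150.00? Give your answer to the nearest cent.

Risk-neutral probability p = (1 + 0.08 − 0.95)/(1.25 − 0.95) = 0.1300/0.3000 = 0.4333
Terminal stock prices: S_uu = 187.5, S_ud = 142.5, S_dd = 108.3
Terminal payoffs (K − S): max(-37.5, 0) = 0, max(7.5, 0) = 7.5, max(41.7, 0) = 41.7
Node u (S = 150): V_u = 1/1.08·[0.4333·0.0000 + 0.5667·7.5000] = 3.9352
Node d (S = 114): V_d = 1/1.08·[0.4333·7.5000 + 0.5667·41.7000] = 24.8889
Node 0 (S = 120): V_0 = 1/1.08·[0.4333·3.9352 + 0.5667·24.8889] = 14.6379

$14.64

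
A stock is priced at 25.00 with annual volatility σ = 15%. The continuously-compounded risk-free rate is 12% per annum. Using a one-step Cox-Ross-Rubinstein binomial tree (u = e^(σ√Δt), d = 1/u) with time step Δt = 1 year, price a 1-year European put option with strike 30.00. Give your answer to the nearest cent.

1.61

CRR parameters: u = e^(σ√Δt) = e^(0.15·√1) = 1.1618, d = 1/u = 0.8607
Per-period rate: rΔt = 0.12·1 = 0.12, so R = e^0.12 = 1.1275
Risk-neutral probability p = (e^0.12 − 0.8607)/(1.1618 − 0.8607) = 0.2668/0.3011 = 0.8860
Terminal stock prices: S_u = 29.05, S_d = 21.52
Terminal payoffs (K − S): max(0.9541, 0) = 0.9541, max(8.482, 0) = 8.482
Node 0 (S = 25): V_0 = e^(−0.12)·[0.8860·0.9541 + 0.1140·8.4823] = 1.6076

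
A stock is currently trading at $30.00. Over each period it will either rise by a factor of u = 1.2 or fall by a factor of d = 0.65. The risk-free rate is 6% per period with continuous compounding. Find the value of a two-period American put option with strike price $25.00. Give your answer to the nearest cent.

$1.57

Risk-neutral probability p = (e^0.06 − 0.65)/(1.2 − 0.65) = 0.4118/0.5500 = 0.7488
Terminal stock prices: S_uu = 43.2, S_ud = 23.4, S_dd = 12.68
Terminal payoffs (K − S): max(-18.2, 0) = 0, max(1.6, 0) = 1.6, max(12.32, 0) = 12.32
Node u (S = 36): continuation = e^(−0.06)·[0.7488·0.0000 + 0.2512·1.6000] = 0.3785; exercise value = 0.0000 ≤ continuation, so V_u = 0.3785
Node d (S = 19.5): continuation = e^(−0.06)·[0.7488·1.6000 + 0.2512·12.3250] = 4.0441; exercise value = 5.5000 > continuation, so V_d = 5.5000 (exercise)
Node 0 (S = 30): continuation = e^(−0.06)·[0.7488·0.3785 + 0.2512·5.5000] = 1.5681; exercise value = 0.0000 ≤ continuation, so V_0 = 1.5681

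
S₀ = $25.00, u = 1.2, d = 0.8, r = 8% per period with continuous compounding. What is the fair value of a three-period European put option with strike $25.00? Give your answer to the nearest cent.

Risk-neutral probability p = (e^0.08 − 0.8)/(1.2 − 0.8) = 0.2833/0.4000 = 0.7082
Terminal stock prices: S_uuu = 43.2, S_uud = 28.8, S_udd = 19.2, S_ddd = 12.8
Terminal payoffs (K − S): max(-18.2, 0) = 0, max(-3.8, 0) = 0, max(5.8, 0) = 5.8, max(12.2, 0) = 12.2
Node uu (S = 36): V_uu = e^(−0.08)·[0.7082·0.0000 + 0.2918·0.0000] = 0.0000
Node ud (S = 24): V_ud = e^(−0.08)·[0.7082·0.0000 + 0.2918·5.8000] = 1.5622
Node dd (S = 16): V_dd = e^(−0.08)·[0.7082·5.8000 + 0.2918·12.2000] = 7.0779
Node u (S = 30): V_u = e^(−0.08)·[0.7082·0.0000 + 0.2918·1.5622] = 0.4208
Node d (S = 20): V_d = e^(−0.08)·[0.7082·1.5622 + 0.2918·7.0779] = 2.9278
Node 0 (S = 25): V_0 = e^(−0.08)·[0.7082·0.4208 + 0.2918·2.9278] = 1.0637

$1.06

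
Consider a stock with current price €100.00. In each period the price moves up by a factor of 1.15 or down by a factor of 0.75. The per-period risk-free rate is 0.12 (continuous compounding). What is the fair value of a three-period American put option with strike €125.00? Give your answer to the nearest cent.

€25.00

Risk-neutral probability p = (e^0.12 − 0.75)/(1.15 − 0.75) = 0.3775/0.4000 = 0.9437
Terminal stock prices: S_uuu = 152.1, S_uud = 99.19, S_udd = 64.69, S_ddd = 42.19
Terminal payoffs (K − S): max(-27.09, 0) = 0, max(25.81, 0) = 25.81, max(60.31, 0) = 60.31, max(82.81, 0) = 82.81
Node uu (S = 132.2): continuation = e^(−0.12)·[0.9437·0.0000 + 0.0563·25.8125] = 1.2879; exercise value = 0.0000 ≤ continuation, so V_uu = 1.2879
Node ud (S = 86.25): continuation = e^(−0.12)·[0.9437·25.8125 + 0.0563·60.3125] = 24.6151; exercise value = 38.7500 > continuation, so V_ud = 38.7500 (exercise)
Node dd (S = 56.25): continuation = e^(−0.12)·[0.9437·60.3125 + 0.0563·82.8125] = 54.6151; exercise value = 68.7500 > continuation, so V_dd = 68.7500 (exercise)
Node u (S = 115): continuation = e^(−0.12)·[0.9437·1.2879 + 0.0563·38.7500] = 3.0115; exercise value = 10.0000 > continuation, so V_u = 10.0000 (exercise)
Node d (S = 75): continuation = e^(−0.12)·[0.9437·38.7500 + 0.0563·68.7500] = 35.8651; exercise value = 50.0000 > continuation, so V_d = 50.0000 (exercise)
Node 0 (S = 100): continuation = e^(−0.12)·[0.9437·10.0000 + 0.0563·50.0000] = 10.8651; exercise value = 25.0000 > continuation, so V_0 = 25.0000 (exercise)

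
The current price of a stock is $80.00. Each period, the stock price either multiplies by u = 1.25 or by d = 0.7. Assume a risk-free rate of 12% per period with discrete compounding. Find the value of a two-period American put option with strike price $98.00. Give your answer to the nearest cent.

$18.00

Risk-neutral probability p = (1 + 0.12 − 0.7)/(1.25 − 0.7) = 0.4200/0.5500 = 0.7636
Terminal stock prices: S_uu = 125, S_ud = 70, S_dd = 39.2
Terminal payoffs (K − S): max(-27, 0) = 0, max(28, 0) = 28, max(58.8, 0) = 58.8
Node u (S = 100): continuation = 1/1.12·[0.7636·0.0000 + 0.2364·28.0000] = 5.9091; exercise value = 0.0000 ≤ continuation, so V_u = 5.9091
Node d (S = 56): continuation = 1/1.12·[0.7636·28.0000 + 0.2364·58.8000] = 31.5000; exercise value = 42.0000 > continuation, so V_d = 42.0000 (exercise)
Node 0 (S = 80): continuation = 1/1.12·[0.7636·5.9091 + 0.2364·42.0000] = 12.8926; exercise value = 18.0000 > continuation, so V_0 = 18.0000 (exercise)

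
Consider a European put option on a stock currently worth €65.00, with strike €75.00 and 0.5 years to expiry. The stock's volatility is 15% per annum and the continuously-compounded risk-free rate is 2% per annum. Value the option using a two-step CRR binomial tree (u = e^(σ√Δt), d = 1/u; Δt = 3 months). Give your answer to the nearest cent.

CRR parameters: u = e^(σ√Δt) = e^(0.15·√0.25) = 1.0779, d = 1/u = 0.9277
Per-period rate: rΔt = 0.02·0.25 = 0.005, so R = e^0.005 = 1.0050
Risk-neutral probability p = (e^0.005 − 0.9277)/(1.0779 − 0.9277) = 0.0773/0.1501 = 0.5146
Terminal stock prices: S_uu = 75.52, S_ud = 65, S_dd = 55.95
Terminal payoffs (K − S): max(-0.5192, 0) = 0, max(10, 0) = 10, max(19.05, 0) = 19.05
Node u (S = 70.06): V_u = e^(−0.005)·[0.5146·0.0000 + 0.4854·10.0000] = 4.8293
Node d (S = 60.3): V_d = e^(−0.005)·[0.5146·10.0000 + 0.4854·19.0540] = 14.3226
Node 0 (S = 65): V_0 = e^(−0.005)·[0.5146·4.8293 + 0.4854·14.3226] = 9.3899

€9.39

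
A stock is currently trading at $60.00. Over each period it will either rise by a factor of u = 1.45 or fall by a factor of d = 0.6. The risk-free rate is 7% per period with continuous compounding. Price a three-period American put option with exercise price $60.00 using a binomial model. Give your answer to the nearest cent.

Risk-neutral probability p = (e^0.07 − 0.6)/(1.45 − 0.6) = 0.4725/0.8500 = 0.5559
Terminal stock prices: S_uuu = 182.9, S_uud = 75.69, S_udd = 31.32, S_ddd = 12.96
Terminal payoffs (K − S): max(-122.9, 0) = 0, max(-15.69, 0) = 0, max(28.68, 0) = 28.68, max(47.04, 0) = 47.04
Node uu (S = 126.2): continuation = e^(−0.07)·[0.5559·0.0000 + 0.4441·0.0000] = 0.0000; exercise value = 0.0000 ≤ continuation, so V_uu = 0.0000
Node ud (S = 52.2): continuation = e^(−0.07)·[0.5559·0.0000 + 0.4441·28.6800] = 11.8759; exercise value = 7.8000 ≤ continuation, so V_ud = 11.8759
Node dd (S = 21.6): continuation = e^(−0.07)·[0.5559·28.6800 + 0.4441·47.0400] = 34.3436; exercise value = 38.4000 > continuation, so V_dd = 38.4000 (exercise)
Node u (S = 87): continuation = e^(−0.07)·[0.5559·0.0000 + 0.4441·11.8759] = 4.9176; exercise value = 0.0000 ≤ continuation, so V_u = 4.9176
Node d (S = 36): continuation = e^(−0.07)·[0.5559·11.8759 + 0.4441·38.4000] = 22.0562; exercise value = 24.0000 > continuation, so V_d = 24.0000 (exercise)
Node 0 (S = 60): continuation = e^(−0.07)·[0.5559·4.9176 + 0.4441·24.0000] = 12.4869; exercise value = 0.0000 ≤ continuation, so V_0 = 12.4869

$12.49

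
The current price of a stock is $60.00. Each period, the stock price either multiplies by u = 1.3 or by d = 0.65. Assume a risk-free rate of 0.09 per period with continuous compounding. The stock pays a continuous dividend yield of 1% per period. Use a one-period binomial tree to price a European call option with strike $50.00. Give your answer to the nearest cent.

$17.06

Per-period risk-free factor R = e^0.09 = 1.0942; dividend-adjusted growth = e^(0.09−0.01) = 1.0833.
Risk-neutral probability p = (1.0833 − 0.65)/(1.3 − 0.65) = 0.4333/0.6500 = 0.6666
Terminal stock prices: S_u = 78, S_d = 39
Terminal payoffs (S − K): max(28, 0) = 28, max(-11, 0) = 0
Node 0 (S = 60): V_0 = e^(−0.09)·[0.6666·28.0000 + 0.3334·0.0000] = 17.0582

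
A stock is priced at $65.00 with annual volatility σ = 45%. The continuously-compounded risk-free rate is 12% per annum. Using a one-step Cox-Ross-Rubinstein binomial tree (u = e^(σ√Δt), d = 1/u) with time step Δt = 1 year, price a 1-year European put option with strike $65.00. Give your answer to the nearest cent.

CRR parameters: u = e^(σ√Δt) = e^(0.45·√1) = 1.5683, d = 1/u = 0.6376
Per-period rate: rΔt = 0.12·1 = 0.12, so R = e^0.12 = 1.1275
Risk-neutral probability p = (e^0.12 − 0.6376)/(1.5683 − 0.6376) = 0.4899/0.9307 = 0.5264
Terminal stock prices: S_u = 101.9, S_d = 41.45
Terminal payoffs (K − S): max(-36.94, 0) = 0, max(23.55, 0) = 23.55
Node 0 (S = 65): V_0 = e^(−0.12)·[0.5264·0.0000 + 0.4736·23.5542] = 9.8948

$9.89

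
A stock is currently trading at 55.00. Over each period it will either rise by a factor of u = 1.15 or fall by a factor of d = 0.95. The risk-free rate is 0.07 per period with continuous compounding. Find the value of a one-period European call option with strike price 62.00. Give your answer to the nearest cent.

0.71

Risk-neutral probability p = (e^0.07 − 0.95)/(1.15 − 0.95) = 0.1225/0.2000 = 0.6125
Terminal stock prices: S_u = 63.25, S_d = 52.25
Terminal payoffs (S − K): max(1.25, 0) = 1.25, max(-9.75, 0) = 0
Node 0 (S = 55): V_0 = e^(−0.07)·[0.6125·1.2500 + 0.3875·0.0000] = 0.7139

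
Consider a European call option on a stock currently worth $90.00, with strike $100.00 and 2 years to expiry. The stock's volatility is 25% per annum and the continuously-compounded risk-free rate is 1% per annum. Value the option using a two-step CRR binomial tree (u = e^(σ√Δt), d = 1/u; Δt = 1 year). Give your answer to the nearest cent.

CRR parameters: u = e^(σ√Δt) = e^(0.25·√1) = 1.2840, d = 1/u = 0.7788
Per-period rate: rΔt = 0.01·1 = 0.01, so R = e^0.01 = 1.0101
Risk-neutral probability p = (e^0.01 − 0.7788)/(1.2840 − 0.7788) = 0.2312/0.5052 = 0.4577
Terminal stock prices: S_uu = 148.4, S_ud = 90, S_dd = 54.59
Terminal payoffs (S − K): max(48.38, 0) = 48.38, max(-10, 0) = 0, max(-45.41, 0) = 0
Node u (S = 115.6): V_u = e^(−0.01)·[0.4577·48.3849 + 0.5423·0.0000] = 21.9262
Node d (S = 70.09): V_d = e^(−0.01)·[0.4577·0.0000 + 0.5423·0.0000] = 0.0000
Node 0 (S = 90): V_0 = e^(−0.01)·[0.4577·21.9262 + 0.5423·0.0000] = 9.9361

$9.94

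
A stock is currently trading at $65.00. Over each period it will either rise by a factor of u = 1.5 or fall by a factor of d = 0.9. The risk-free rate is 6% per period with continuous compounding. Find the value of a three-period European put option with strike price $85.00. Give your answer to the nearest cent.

Risk-neutral probability p = (e^0.06 − 0.9)/(1.5 − 0.9) = 0.1618/0.6000 = 0.2697
Terminal stock prices: S_uuu = 219.4, S_uud = 131.6, S_udd = 78.98, S_ddd = 47.39
Terminal payoffs (K − S): max(-134.4, 0) = 0, max(-46.62, 0) = 0, max(6.025, 0) = 6.025, max(37.61, 0) = 37.61
Node uu (S = 146.2): V_uu = e^(−0.06)·[0.2697·0.0000 + 0.7303·0.0000] = 0.0000
Node ud (S = 87.75): V_ud = e^(−0.06)·[0.2697·0.0000 + 0.7303·6.0250] = 4.1437
Node dd (S = 52.65): V_dd = e^(−0.06)·[0.2697·6.0250 + 0.7303·37.6150] = 27.4000
Node u (S = 97.5): V_u = e^(−0.06)·[0.2697·0.0000 + 0.7303·4.1437] = 2.8498
Node d (S = 58.5): V_d = e^(−0.06)·[0.2697·4.1437 + 0.7303·27.4000] = 19.8968
Node 0 (S = 65): V_0 = e^(−0.06)·[0.2697·2.8498 + 0.7303·19.8968] = 14.4078

$14.41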